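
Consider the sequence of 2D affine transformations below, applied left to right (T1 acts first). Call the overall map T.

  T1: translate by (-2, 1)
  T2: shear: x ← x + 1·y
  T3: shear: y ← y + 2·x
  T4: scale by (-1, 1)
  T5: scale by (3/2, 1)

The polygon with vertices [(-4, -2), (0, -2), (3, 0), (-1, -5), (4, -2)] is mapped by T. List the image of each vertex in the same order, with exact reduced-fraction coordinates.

T1 translate by (-2, 1): (-4, -2) → (-6, -1); (0, -2) → (-2, -1); (3, 0) → (1, 1); (-1, -5) → (-3, -4); (4, -2) → (2, -1)
T2 shear: x ← x + 1·y: (-6, -1) → (-7, -1); (-2, -1) → (-3, -1); (1, 1) → (2, 1); (-3, -4) → (-7, -4); (2, -1) → (1, -1)
T3 shear: y ← y + 2·x: (-7, -1) → (-7, -15); (-3, -1) → (-3, -7); (2, 1) → (2, 5); (-7, -4) → (-7, -18); (1, -1) → (1, 1)
T4 scale by (-1, 1): (-7, -15) → (7, -15); (-3, -7) → (3, -7); (2, 5) → (-2, 5); (-7, -18) → (7, -18); (1, 1) → (-1, 1)
T5 scale by (3/2, 1): (7, -15) → (21/2, -15); (3, -7) → (9/2, -7); (-2, 5) → (-3, 5); (7, -18) → (21/2, -18); (-1, 1) → (-3/2, 1)

image vertices: (21/2, -15), (9/2, -7), (-3, 5), (21/2, -18), (-3/2, 1)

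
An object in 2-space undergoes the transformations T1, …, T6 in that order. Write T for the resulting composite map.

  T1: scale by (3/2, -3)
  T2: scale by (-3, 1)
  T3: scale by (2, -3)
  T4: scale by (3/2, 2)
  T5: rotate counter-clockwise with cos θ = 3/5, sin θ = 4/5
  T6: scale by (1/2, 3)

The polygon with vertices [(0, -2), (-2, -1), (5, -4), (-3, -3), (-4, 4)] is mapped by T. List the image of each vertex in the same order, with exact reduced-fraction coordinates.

image vertices: (72/5, -324/5), (153/10, 162/5), (171/20, -1458/5), (135/4, 0), (-63/5, 1296/5)

T1 scale by (3/2, -3): (0, -2) → (0, 6); (-2, -1) → (-3, 3); (5, -4) → (15/2, 12); (-3, -3) → (-9/2, 9); (-4, 4) → (-6, -12)
T2 scale by (-3, 1): (0, 6) → (0, 6); (-3, 3) → (9, 3); (15/2, 12) → (-45/2, 12); (-9/2, 9) → (27/2, 9); (-6, -12) → (18, -12)
T3 scale by (2, -3): (0, 6) → (0, -18); (9, 3) → (18, -9); (-45/2, 12) → (-45, -36); (27/2, 9) → (27, -27); (18, -12) → (36, 36)
T4 scale by (3/2, 2): (0, -18) → (0, -36); (18, -9) → (27, -18); (-45, -36) → (-135/2, -72); (27, -27) → (81/2, -54); (36, 36) → (54, 72)
T5 rotate counter-clockwise with cos θ = 3/5, sin θ = 4/5: (0, -36) → (144/5, -108/5); (27, -18) → (153/5, 54/5); (-135/2, -72) → (171/10, -486/5); (81/2, -54) → (135/2, 0); (54, 72) → (-126/5, 432/5)
T6 scale by (1/2, 3): (144/5, -108/5) → (72/5, -324/5); (153/5, 54/5) → (153/10, 162/5); (171/10, -486/5) → (171/20, -1458/5); (135/2, 0) → (135/4, 0); (-126/5, 432/5) → (-63/5, 1296/5)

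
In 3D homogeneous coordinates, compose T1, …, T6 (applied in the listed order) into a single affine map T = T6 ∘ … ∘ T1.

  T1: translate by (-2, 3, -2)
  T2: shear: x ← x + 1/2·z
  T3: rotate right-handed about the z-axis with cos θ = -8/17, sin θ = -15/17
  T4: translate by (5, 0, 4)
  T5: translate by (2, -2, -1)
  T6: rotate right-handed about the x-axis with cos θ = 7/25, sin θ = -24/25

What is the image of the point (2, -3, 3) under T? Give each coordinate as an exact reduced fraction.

T1 translate by (-2, 3, -2): (2, -3, 3) → (0, 0, 1)
T2 shear: x ← x + 1/2·z: (0, 0, 1) → (1/2, 0, 1)
T3 rotate right-handed about the z-axis with cos θ = -8/17, sin θ = -15/17: (1/2, 0, 1) → (-4/17, -15/34, 1)
T4 translate by (5, 0, 4): (-4/17, -15/34, 1) → (81/17, -15/34, 5)
T5 translate by (2, -2, -1): (81/17, -15/34, 5) → (115/17, -83/34, 4)
T6 rotate right-handed about the x-axis with cos θ = 7/25, sin θ = -24/25: (115/17, -83/34, 4) → (115/17, 2683/850, 1472/425)

T(p) = (115/17, 2683/850, 1472/425)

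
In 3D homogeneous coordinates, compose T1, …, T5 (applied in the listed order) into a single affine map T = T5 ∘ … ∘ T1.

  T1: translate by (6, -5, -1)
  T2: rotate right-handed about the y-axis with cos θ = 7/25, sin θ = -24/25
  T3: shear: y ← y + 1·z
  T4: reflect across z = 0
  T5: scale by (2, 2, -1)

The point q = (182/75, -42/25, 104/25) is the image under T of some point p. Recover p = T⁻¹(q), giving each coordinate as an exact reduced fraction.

T1 = [1 0 0 6; 0 1 0 -5; 0 0 1 -1; 0 0 0 1]
T2·T1 = [7/25 0 -24/25 66/25; 0 1 0 -5; 24/25 0 7/25 137/25; 0 0 0 1]
T3·…·T1 = [7/25 0 -24/25 66/25; 24/25 1 7/25 12/25; 24/25 0 7/25 137/25; 0 0 0 1]
T4·…·T1 = [7/25 0 -24/25 66/25; 24/25 1 7/25 12/25; -24/25 0 -7/25 -137/25; 0 0 0 1]
T5·…·T1 = [14/25 0 -48/25 132/25; 48/25 2 14/25 24/25; 24/25 0 7/25 137/25; 0 0 0 1]
det M = 4; M⁻¹ = [7/50 0 24/25 -6; 0 1/2 -1 5; -12/25 0 7/25 1; 0 0 0 1]
M⁻¹ · (182/75, -42/25, 104/25)ᵀ = (-5/3, 0, 1)ᵀ

p = (-5/3, 0, 1)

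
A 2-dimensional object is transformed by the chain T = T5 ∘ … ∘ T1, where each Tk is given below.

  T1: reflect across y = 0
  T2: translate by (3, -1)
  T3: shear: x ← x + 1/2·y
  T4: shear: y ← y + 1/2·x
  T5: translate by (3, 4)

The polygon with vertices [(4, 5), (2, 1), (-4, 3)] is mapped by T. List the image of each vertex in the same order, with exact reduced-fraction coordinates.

T1 reflect across y = 0: (4, 5) → (4, -5); (2, 1) → (2, -1); (-4, 3) → (-4, -3)
T2 translate by (3, -1): (4, -5) → (7, -6); (2, -1) → (5, -2); (-4, -3) → (-1, -4)
T3 shear: x ← x + 1/2·y: (7, -6) → (4, -6); (5, -2) → (4, -2); (-1, -4) → (-3, -4)
T4 shear: y ← y + 1/2·x: (4, -6) → (4, -4); (4, -2) → (4, 0); (-3, -4) → (-3, -11/2)
T5 translate by (3, 4): (4, -4) → (7, 0); (4, 0) → (7, 4); (-3, -11/2) → (0, -3/2)

image vertices: (7, 0), (7, 4), (0, -3/2)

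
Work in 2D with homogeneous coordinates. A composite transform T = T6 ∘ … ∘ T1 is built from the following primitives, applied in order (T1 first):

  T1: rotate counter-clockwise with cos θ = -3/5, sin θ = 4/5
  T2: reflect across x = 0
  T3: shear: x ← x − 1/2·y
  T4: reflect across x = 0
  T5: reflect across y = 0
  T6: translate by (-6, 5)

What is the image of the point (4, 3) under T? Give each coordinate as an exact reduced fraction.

T(p) = (-101/10, 18/5)

T1 rotate counter-clockwise with cos θ = -3/5, sin θ = 4/5: (4, 3) → (-24/5, 7/5)
T2 reflect across x = 0: (-24/5, 7/5) → (24/5, 7/5)
T3 shear: x ← x − 1/2·y: (24/5, 7/5) → (41/10, 7/5)
T4 reflect across x = 0: (41/10, 7/5) → (-41/10, 7/5)
T5 reflect across y = 0: (-41/10, 7/5) → (-41/10, -7/5)
T6 translate by (-6, 5): (-41/10, -7/5) → (-101/10, 18/5)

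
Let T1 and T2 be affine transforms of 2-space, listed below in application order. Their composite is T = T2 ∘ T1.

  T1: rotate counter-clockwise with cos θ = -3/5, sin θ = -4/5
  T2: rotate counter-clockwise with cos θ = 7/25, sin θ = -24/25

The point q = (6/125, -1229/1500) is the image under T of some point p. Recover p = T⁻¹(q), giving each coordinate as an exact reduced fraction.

T1 = [-3/5 4/5 0; -4/5 -3/5 0; 0 0 1]
T2·T1 = [-117/125 -44/125 0; 44/125 -117/125 0; 0 0 1]
det M = 1; M⁻¹ = [-117/125 44/125 0; -44/125 -117/125 0; 0 0 1]
M⁻¹ · (6/125, -1229/1500)ᵀ = (-1/3, 3/4)ᵀ

p = (-1/3, 3/4)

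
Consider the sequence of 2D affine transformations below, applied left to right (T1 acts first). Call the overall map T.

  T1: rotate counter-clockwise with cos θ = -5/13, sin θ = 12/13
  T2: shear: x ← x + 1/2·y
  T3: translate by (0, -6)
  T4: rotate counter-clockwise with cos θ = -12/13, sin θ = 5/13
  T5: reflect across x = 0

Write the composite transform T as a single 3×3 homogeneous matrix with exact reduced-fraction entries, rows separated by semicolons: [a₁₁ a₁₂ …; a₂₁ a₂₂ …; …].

T = [72/169 -199/169 -30/13; -139/169 -25/338 72/13; 0 0 1]

T1 = [-5/13 -12/13 0; 12/13 -5/13 0; 0 0 1]
T2·T1 = [1/13 -29/26 0; 12/13 -5/13 0; 0 0 1]
T3·…·T1 = [1/13 -29/26 0; 12/13 -5/13 -6; 0 0 1]
T4·…·T1 = [-72/169 199/169 30/13; -139/169 -25/338 72/13; 0 0 1]
T5·…·T1 = [72/169 -199/169 -30/13; -139/169 -25/338 72/13; 0 0 1]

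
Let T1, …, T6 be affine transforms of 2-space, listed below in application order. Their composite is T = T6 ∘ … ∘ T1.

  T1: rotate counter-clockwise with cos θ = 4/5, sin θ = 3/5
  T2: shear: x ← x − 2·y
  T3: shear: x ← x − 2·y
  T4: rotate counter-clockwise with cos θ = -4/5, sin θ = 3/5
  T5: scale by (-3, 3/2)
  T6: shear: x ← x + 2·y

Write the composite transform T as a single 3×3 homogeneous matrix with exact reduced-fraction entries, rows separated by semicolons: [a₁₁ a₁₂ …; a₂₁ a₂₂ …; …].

T1 = [4/5 -3/5 0; 3/5 4/5 0; 0 0 1]
T2·T1 = [-2/5 -11/5 0; 3/5 4/5 0; 0 0 1]
T3·…·T1 = [-8/5 -19/5 0; 3/5 4/5 0; 0 0 1]
T4·…·T1 = [23/25 64/25 0; -36/25 -73/25 0; 0 0 1]
T5·…·T1 = [-69/25 -192/25 0; -54/25 -219/50 0; 0 0 1]
T6·…·T1 = [-177/25 -411/25 0; -54/25 -219/50 0; 0 0 1]

T = [-177/25 -411/25 0; -54/25 -219/50 0; 0 0 1]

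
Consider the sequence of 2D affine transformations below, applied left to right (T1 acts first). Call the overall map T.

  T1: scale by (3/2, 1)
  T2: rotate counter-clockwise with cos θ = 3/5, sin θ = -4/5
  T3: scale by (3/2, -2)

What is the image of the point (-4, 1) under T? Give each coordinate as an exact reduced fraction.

T(p) = (-21/5, -54/5)

T1 scale by (3/2, 1): (-4, 1) → (-6, 1)
T2 rotate counter-clockwise with cos θ = 3/5, sin θ = -4/5: (-6, 1) → (-14/5, 27/5)
T3 scale by (3/2, -2): (-14/5, 27/5) → (-21/5, -54/5)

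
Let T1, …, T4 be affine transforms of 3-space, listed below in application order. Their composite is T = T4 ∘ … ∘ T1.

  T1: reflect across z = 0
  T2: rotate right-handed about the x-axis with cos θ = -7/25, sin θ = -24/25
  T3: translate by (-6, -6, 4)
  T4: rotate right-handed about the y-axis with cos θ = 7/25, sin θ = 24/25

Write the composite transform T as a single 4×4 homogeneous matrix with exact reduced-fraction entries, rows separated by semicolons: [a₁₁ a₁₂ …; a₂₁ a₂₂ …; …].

T = [7/25 -576/625 168/625 54/25; 0 -7/25 -24/25 -6; -24/25 -168/625 49/625 172/25; 0 0 0 1]

T1 = [1 0 0 0; 0 1 0 0; 0 0 -1 0; 0 0 0 1]
T2·T1 = [1 0 0 0; 0 -7/25 -24/25 0; 0 -24/25 7/25 0; 0 0 0 1]
T3·…·T1 = [1 0 0 -6; 0 -7/25 -24/25 -6; 0 -24/25 7/25 4; 0 0 0 1]
T4·…·T1 = [7/25 -576/625 168/625 54/25; 0 -7/25 -24/25 -6; -24/25 -168/625 49/625 172/25; 0 0 0 1]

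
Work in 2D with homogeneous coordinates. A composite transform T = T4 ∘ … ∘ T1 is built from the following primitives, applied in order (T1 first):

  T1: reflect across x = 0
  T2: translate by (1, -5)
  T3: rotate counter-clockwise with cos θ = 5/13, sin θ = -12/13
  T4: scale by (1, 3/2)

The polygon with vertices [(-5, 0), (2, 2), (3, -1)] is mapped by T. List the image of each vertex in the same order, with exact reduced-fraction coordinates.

T1 reflect across x = 0: (-5, 0) → (5, 0); (2, 2) → (-2, 2); (3, -1) → (-3, -1)
T2 translate by (1, -5): (5, 0) → (6, -5); (-2, 2) → (-1, -3); (-3, -1) → (-2, -6)
T3 rotate counter-clockwise with cos θ = 5/13, sin θ = -12/13: (6, -5) → (-30/13, -97/13); (-1, -3) → (-41/13, -3/13); (-2, -6) → (-82/13, -6/13)
T4 scale by (1, 3/2): (-30/13, -97/13) → (-30/13, -291/26); (-41/13, -3/13) → (-41/13, -9/26); (-82/13, -6/13) → (-82/13, -9/13)

image vertices: (-30/13, -291/26), (-41/13, -9/26), (-82/13, -9/13)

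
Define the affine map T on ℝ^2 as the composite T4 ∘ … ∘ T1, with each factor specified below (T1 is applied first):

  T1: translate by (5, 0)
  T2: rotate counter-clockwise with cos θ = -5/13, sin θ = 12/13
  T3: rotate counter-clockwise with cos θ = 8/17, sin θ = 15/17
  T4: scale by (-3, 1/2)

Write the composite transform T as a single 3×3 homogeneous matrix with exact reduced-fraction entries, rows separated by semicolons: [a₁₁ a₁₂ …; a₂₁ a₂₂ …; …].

T1 = [1 0 5; 0 1 0; 0 0 1]
T2·T1 = [-5/13 -12/13 -25/13; 12/13 -5/13 60/13; 0 0 1]
T3·…·T1 = [-220/221 -21/221 -1100/221; 21/221 -220/221 105/221; 0 0 1]
T4·…·T1 = [660/221 63/221 3300/221; 21/442 -110/221 105/442; 0 0 1]

T = [660/221 63/221 3300/221; 21/442 -110/221 105/442; 0 0 1]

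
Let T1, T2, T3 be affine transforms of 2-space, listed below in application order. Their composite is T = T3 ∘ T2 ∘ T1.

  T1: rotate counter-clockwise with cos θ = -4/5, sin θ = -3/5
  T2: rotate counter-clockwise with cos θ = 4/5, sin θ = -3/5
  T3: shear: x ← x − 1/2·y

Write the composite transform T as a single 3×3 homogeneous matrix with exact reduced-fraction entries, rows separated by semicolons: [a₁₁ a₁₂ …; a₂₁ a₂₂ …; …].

T1 = [-4/5 3/5 0; -3/5 -4/5 0; 0 0 1]
T2·T1 = [-1 0 0; 0 -1 0; 0 0 1]
T3·…·T1 = [-1 1/2 0; 0 -1 0; 0 0 1]

T = [-1 1/2 0; 0 -1 0; 0 0 1]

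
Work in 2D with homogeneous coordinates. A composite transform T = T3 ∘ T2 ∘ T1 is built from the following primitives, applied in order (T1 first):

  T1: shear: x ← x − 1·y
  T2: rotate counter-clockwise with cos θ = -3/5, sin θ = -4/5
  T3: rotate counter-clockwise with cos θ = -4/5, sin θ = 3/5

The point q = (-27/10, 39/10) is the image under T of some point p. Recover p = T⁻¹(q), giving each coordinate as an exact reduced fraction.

T1 = [1 -1 0; 0 1 0; 0 0 1]
T2·T1 = [-3/5 7/5 0; -4/5 1/5 0; 0 0 1]
T3·…·T1 = [24/25 -31/25 0; 7/25 17/25 0; 0 0 1]
det M = 1; M⁻¹ = [17/25 31/25 0; -7/25 24/25 0; 0 0 1]
M⁻¹ · (-27/10, 39/10)ᵀ = (3, 9/2)ᵀ

p = (3, 9/2)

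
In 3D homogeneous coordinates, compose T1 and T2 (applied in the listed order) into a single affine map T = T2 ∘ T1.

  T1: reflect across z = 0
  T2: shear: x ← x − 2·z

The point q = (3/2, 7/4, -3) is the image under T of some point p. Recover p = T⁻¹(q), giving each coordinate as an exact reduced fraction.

p = (-9/2, 7/4, 3)

T1 = [1 0 0 0; 0 1 0 0; 0 0 -1 0; 0 0 0 1]
T2·T1 = [1 0 2 0; 0 1 0 0; 0 0 -1 0; 0 0 0 1]
det M = -1; M⁻¹ = [1 0 2 0; 0 1 0 0; 0 0 -1 0; 0 0 0 1]
M⁻¹ · (3/2, 7/4, -3)ᵀ = (-9/2, 7/4, 3)ᵀ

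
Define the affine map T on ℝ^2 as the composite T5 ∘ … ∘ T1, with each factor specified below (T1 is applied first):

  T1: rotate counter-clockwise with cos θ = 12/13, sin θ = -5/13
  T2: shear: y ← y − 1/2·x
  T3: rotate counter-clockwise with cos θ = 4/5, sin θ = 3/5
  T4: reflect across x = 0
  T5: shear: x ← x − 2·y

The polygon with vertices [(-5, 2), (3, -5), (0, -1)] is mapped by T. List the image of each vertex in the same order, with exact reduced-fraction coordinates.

image vertices: (2, 146/65), (9/2, -289/65), (3/2, -53/65)

T1 rotate counter-clockwise with cos θ = 12/13, sin θ = -5/13: (-5, 2) → (-50/13, 49/13); (3, -5) → (11/13, -75/13); (0, -1) → (-5/13, -12/13)
T2 shear: y ← y − 1/2·x: (-50/13, 49/13) → (-50/13, 74/13); (11/13, -75/13) → (11/13, -161/26); (-5/13, -12/13) → (-5/13, -19/26)
T3 rotate counter-clockwise with cos θ = 4/5, sin θ = 3/5: (-50/13, 74/13) → (-422/65, 146/65); (11/13, -161/26) → (571/130, -289/65); (-5/13, -19/26) → (17/130, -53/65)
T4 reflect across x = 0: (-422/65, 146/65) → (422/65, 146/65); (571/130, -289/65) → (-571/130, -289/65); (17/130, -53/65) → (-17/130, -53/65)
T5 shear: x ← x − 2·y: (422/65, 146/65) → (2, 146/65); (-571/130, -289/65) → (9/2, -289/65); (-17/130, -53/65) → (3/2, -53/65)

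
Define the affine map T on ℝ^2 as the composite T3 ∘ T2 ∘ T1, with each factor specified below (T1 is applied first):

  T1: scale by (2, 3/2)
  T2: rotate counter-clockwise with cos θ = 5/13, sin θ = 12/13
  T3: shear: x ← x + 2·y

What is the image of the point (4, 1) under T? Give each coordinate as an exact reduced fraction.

T1 scale by (2, 3/2): (4, 1) → (8, 3/2)
T2 rotate counter-clockwise with cos θ = 5/13, sin θ = 12/13: (8, 3/2) → (22/13, 207/26)
T3 shear: x ← x + 2·y: (22/13, 207/26) → (229/13, 207/26)

T(p) = (229/13, 207/26)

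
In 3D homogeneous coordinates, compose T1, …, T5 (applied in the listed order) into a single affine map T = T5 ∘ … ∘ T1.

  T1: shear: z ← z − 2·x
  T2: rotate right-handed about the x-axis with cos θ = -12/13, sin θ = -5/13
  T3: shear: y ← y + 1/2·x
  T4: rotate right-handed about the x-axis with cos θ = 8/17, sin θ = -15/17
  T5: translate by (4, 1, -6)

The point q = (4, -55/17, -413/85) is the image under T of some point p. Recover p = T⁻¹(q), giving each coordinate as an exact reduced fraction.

p = (0, 4, 9/5)

T1 = [1 0 0 0; 0 1 0 0; -2 0 1 0; 0 0 0 1]
T2·T1 = [1 0 0 0; -10/13 -12/13 5/13 0; 24/13 -5/13 -12/13 0; 0 0 0 1]
T3·…·T1 = [1 0 0 0; -7/26 -12/13 5/13 0; 24/13 -5/13 -12/13 0; 0 0 0 1]
T4·…·T1 = [1 0 0 0; 332/221 -171/221 -140/221 0; 489/442 140/221 -171/221 0; 0 0 0 1]
T5·…·T1 = [1 0 0 4; 332/221 -171/221 -140/221 1; 489/442 140/221 -171/221 -6; 0 0 0 1]
det M = 1; M⁻¹ = [1 0 0 -4; 6/13 -171/221 140/221 603/221; 47/26 -140/221 -171/221 -2484/221; 0 0 0 1]
M⁻¹ · (4, -55/17, -413/85)ᵀ = (0, 4, 9/5)ᵀ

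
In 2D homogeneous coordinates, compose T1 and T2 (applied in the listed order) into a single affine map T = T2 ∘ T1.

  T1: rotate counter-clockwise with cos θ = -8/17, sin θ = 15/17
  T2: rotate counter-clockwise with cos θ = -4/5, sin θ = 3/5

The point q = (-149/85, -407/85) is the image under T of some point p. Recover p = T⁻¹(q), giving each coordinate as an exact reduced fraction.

p = (5, -1)

T1 = [-8/17 -15/17 0; 15/17 -8/17 0; 0 0 1]
T2·T1 = [-13/85 84/85 0; -84/85 -13/85 0; 0 0 1]
det M = 1; M⁻¹ = [-13/85 -84/85 0; 84/85 -13/85 0; 0 0 1]
M⁻¹ · (-149/85, -407/85)ᵀ = (5, -1)ᵀ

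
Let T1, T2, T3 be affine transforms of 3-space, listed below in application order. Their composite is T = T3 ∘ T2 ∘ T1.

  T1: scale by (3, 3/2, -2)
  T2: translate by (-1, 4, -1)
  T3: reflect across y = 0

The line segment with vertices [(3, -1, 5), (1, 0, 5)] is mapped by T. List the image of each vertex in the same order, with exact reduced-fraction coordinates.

T1 scale by (3, 3/2, -2): (3, -1, 5) → (9, -3/2, -10); (1, 0, 5) → (3, 0, -10)
T2 translate by (-1, 4, -1): (9, -3/2, -10) → (8, 5/2, -11); (3, 0, -10) → (2, 4, -11)
T3 reflect across y = 0: (8, 5/2, -11) → (8, -5/2, -11); (2, 4, -11) → (2, -4, -11)

image vertices: (8, -5/2, -11), (2, -4, -11)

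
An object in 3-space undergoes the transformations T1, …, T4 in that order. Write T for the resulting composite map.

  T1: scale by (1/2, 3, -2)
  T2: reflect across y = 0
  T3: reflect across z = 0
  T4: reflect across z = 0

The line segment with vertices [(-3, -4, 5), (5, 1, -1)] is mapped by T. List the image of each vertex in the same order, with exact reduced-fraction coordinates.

image vertices: (-3/2, 12, -10), (5/2, -3, 2)

T1 scale by (1/2, 3, -2): (-3, -4, 5) → (-3/2, -12, -10); (5, 1, -1) → (5/2, 3, 2)
T2 reflect across y = 0: (-3/2, -12, -10) → (-3/2, 12, -10); (5/2, 3, 2) → (5/2, -3, 2)
T3 reflect across z = 0: (-3/2, 12, -10) → (-3/2, 12, 10); (5/2, -3, 2) → (5/2, -3, -2)
T4 reflect across z = 0: (-3/2, 12, 10) → (-3/2, 12, -10); (5/2, -3, -2) → (5/2, -3, 2)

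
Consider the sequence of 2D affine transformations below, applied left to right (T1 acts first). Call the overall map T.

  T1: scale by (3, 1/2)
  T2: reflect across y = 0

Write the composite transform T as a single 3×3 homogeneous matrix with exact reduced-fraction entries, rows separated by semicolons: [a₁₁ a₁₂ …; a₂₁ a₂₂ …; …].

T = [3 0 0; 0 -1/2 0; 0 0 1]

T1 = [3 0 0; 0 1/2 0; 0 0 1]
T2·T1 = [3 0 0; 0 -1/2 0; 0 0 1]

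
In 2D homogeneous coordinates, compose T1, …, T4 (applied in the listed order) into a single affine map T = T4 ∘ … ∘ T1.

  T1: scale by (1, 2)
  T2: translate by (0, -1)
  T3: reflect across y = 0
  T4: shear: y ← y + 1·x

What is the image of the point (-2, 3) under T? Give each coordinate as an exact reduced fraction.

T(p) = (-2, -7)

T1 scale by (1, 2): (-2, 3) → (-2, 6)
T2 translate by (0, -1): (-2, 6) → (-2, 5)
T3 reflect across y = 0: (-2, 5) → (-2, -5)
T4 shear: y ← y + 1·x: (-2, -5) → (-2, -7)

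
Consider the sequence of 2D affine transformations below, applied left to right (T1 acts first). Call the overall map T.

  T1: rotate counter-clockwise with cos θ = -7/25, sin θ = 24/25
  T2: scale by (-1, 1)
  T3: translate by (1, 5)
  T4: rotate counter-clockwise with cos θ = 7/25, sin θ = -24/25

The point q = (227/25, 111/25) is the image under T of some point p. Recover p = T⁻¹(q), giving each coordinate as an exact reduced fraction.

p = (4, -4)

T1 = [-7/25 -24/25 0; 24/25 -7/25 0; 0 0 1]
T2·T1 = [7/25 24/25 0; 24/25 -7/25 0; 0 0 1]
T3·…·T1 = [7/25 24/25 1; 24/25 -7/25 5; 0 0 1]
T4·…·T1 = [1 0 127/25; 0 -1 11/25; 0 0 1]
det M = -1; M⁻¹ = [1 0 -127/25; 0 -1 11/25; 0 0 1]
M⁻¹ · (227/25, 111/25)ᵀ = (4, -4)ᵀ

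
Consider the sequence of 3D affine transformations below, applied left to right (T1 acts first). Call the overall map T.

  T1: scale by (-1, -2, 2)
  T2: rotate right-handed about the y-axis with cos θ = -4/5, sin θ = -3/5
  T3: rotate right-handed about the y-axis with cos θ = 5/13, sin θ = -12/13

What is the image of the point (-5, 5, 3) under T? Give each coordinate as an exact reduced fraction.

T1 scale by (-1, -2, 2): (-5, 5, 3) → (5, -10, 6)
T2 rotate right-handed about the y-axis with cos θ = -4/5, sin θ = -3/5: (5, -10, 6) → (-38/5, -10, -9/5)
T3 rotate right-handed about the y-axis with cos θ = 5/13, sin θ = -12/13: (-38/5, -10, -9/5) → (-82/65, -10, -501/65)

T(p) = (-82/65, -10, -501/65)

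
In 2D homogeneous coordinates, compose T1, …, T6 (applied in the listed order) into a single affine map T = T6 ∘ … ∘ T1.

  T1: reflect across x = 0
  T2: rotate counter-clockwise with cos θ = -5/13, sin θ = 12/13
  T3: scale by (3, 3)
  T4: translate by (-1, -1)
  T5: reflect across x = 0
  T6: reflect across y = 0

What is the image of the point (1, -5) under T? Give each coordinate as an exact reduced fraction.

T(p) = (-14, -2)

T1 reflect across x = 0: (1, -5) → (-1, -5)
T2 rotate counter-clockwise with cos θ = -5/13, sin θ = 12/13: (-1, -5) → (5, 1)
T3 scale by (3, 3): (5, 1) → (15, 3)
T4 translate by (-1, -1): (15, 3) → (14, 2)
T5 reflect across x = 0: (14, 2) → (-14, 2)
T6 reflect across y = 0: (-14, 2) → (-14, -2)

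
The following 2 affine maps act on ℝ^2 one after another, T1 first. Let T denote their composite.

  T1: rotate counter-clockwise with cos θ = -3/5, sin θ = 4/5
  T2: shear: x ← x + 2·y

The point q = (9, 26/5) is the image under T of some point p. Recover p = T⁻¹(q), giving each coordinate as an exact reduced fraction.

p = (5, -2)

T1 = [-3/5 -4/5 0; 4/5 -3/5 0; 0 0 1]
T2·T1 = [1 -2 0; 4/5 -3/5 0; 0 0 1]
det M = 1; M⁻¹ = [-3/5 2 0; -4/5 1 0; 0 0 1]
M⁻¹ · (9, 26/5)ᵀ = (5, -2)ᵀ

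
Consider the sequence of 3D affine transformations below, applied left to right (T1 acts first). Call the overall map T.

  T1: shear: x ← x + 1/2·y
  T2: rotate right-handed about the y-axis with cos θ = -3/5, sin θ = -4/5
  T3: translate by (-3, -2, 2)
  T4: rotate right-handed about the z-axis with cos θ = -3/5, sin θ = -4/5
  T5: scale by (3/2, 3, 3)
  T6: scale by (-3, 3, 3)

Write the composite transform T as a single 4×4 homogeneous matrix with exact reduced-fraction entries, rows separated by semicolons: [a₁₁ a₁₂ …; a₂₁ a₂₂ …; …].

T1 = [1 1/2 0 0; 0 1 0 0; 0 0 1 0; 0 0 0 1]
T2·T1 = [-3/5 -3/10 -4/5 0; 0 1 0 0; 4/5 2/5 -3/5 0; 0 0 0 1]
T3·…·T1 = [-3/5 -3/10 -4/5 -3; 0 1 0 -2; 4/5 2/5 -3/5 2; 0 0 0 1]
T4·…·T1 = [9/25 49/50 12/25 1/5; 12/25 -9/25 16/25 18/5; 4/5 2/5 -3/5 2; 0 0 0 1]
T5·…·T1 = [27/50 147/100 18/25 3/10; 36/25 -27/25 48/25 54/5; 12/5 6/5 -9/5 6; 0 0 0 1]
T6·…·T1 = [-81/50 -441/100 -54/25 -9/10; 108/25 -81/25 144/25 162/5; 36/5 18/5 -27/5 18; 0 0 0 1]

T = [-81/50 -441/100 -54/25 -9/10; 108/25 -81/25 144/25 162/5; 36/5 18/5 -27/5 18; 0 0 0 1]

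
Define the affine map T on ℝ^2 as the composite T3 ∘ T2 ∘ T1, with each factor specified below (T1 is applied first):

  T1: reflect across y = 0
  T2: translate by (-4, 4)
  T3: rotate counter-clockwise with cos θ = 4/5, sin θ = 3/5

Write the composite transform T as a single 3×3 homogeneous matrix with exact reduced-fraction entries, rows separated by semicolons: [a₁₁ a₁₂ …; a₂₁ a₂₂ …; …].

T = [4/5 3/5 -28/5; 3/5 -4/5 4/5; 0 0 1]

T1 = [1 0 0; 0 -1 0; 0 0 1]
T2·T1 = [1 0 -4; 0 -1 4; 0 0 1]
T3·…·T1 = [4/5 3/5 -28/5; 3/5 -4/5 4/5; 0 0 1]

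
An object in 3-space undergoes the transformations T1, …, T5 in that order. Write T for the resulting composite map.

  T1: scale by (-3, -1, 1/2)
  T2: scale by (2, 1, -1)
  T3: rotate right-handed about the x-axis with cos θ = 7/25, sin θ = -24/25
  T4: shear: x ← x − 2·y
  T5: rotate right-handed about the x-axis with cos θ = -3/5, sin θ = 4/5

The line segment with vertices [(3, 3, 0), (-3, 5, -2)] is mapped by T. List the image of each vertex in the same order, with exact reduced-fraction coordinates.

T1 scale by (-3, -1, 1/2): (3, 3, 0) → (-9, -3, 0); (-3, 5, -2) → (9, -5, -1)
T2 scale by (2, 1, -1): (-9, -3, 0) → (-18, -3, 0); (9, -5, -1) → (18, -5, 1)
T3 rotate right-handed about the x-axis with cos θ = 7/25, sin θ = -24/25: (-18, -3, 0) → (-18, -21/25, 72/25); (18, -5, 1) → (18, -11/25, 127/25)
T4 shear: x ← x − 2·y: (-18, -21/25, 72/25) → (-408/25, -21/25, 72/25); (18, -11/25, 127/25) → (472/25, -11/25, 127/25)
T5 rotate right-handed about the x-axis with cos θ = -3/5, sin θ = 4/5: (-408/25, -21/25, 72/25) → (-408/25, -9/5, -12/5); (472/25, -11/25, 127/25) → (472/25, -19/5, -17/5)

image vertices: (-408/25, -9/5, -12/5), (472/25, -19/5, -17/5)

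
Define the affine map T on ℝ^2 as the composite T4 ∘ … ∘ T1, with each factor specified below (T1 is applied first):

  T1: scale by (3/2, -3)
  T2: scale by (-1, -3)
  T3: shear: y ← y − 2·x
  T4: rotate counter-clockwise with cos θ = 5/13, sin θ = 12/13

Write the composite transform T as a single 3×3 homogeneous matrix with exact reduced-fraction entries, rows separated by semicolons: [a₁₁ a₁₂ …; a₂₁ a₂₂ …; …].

T = [-87/26 -108/13 0; -3/13 45/13 0; 0 0 1]

T1 = [3/2 0 0; 0 -3 0; 0 0 1]
T2·T1 = [-3/2 0 0; 0 9 0; 0 0 1]
T3·…·T1 = [-3/2 0 0; 3 9 0; 0 0 1]
T4·…·T1 = [-87/26 -108/13 0; -3/13 45/13 0; 0 0 1]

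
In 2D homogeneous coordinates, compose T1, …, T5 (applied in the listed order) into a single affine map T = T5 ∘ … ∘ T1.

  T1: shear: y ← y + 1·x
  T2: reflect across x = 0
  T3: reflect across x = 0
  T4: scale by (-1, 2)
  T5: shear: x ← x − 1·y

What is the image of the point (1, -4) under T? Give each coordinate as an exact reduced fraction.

T(p) = (5, -6)

T1 shear: y ← y + 1·x: (1, -4) → (1, -3)
T2 reflect across x = 0: (1, -3) → (-1, -3)
T3 reflect across x = 0: (-1, -3) → (1, -3)
T4 scale by (-1, 2): (1, -3) → (-1, -6)
T5 shear: x ← x − 1·y: (-1, -6) → (5, -6)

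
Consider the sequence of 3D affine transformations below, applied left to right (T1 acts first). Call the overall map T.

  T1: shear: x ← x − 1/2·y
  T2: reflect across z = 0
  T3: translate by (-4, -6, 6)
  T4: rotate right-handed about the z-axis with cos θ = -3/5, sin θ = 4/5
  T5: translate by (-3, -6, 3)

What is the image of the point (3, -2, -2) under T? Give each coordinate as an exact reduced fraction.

T(p) = (17/5, -6/5, 11)

T1 shear: x ← x − 1/2·y: (3, -2, -2) → (4, -2, -2)
T2 reflect across z = 0: (4, -2, -2) → (4, -2, 2)
T3 translate by (-4, -6, 6): (4, -2, 2) → (0, -8, 8)
T4 rotate right-handed about the z-axis with cos θ = -3/5, sin θ = 4/5: (0, -8, 8) → (32/5, 24/5, 8)
T5 translate by (-3, -6, 3): (32/5, 24/5, 8) → (17/5, -6/5, 11)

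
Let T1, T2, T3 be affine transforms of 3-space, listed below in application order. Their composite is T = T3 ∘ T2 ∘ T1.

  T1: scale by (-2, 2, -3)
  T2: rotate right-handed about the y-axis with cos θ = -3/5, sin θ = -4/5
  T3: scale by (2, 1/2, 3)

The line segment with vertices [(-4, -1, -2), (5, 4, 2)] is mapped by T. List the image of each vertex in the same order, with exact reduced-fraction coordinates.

T1 scale by (-2, 2, -3): (-4, -1, -2) → (8, -2, 6); (5, 4, 2) → (-10, 8, -6)
T2 rotate right-handed about the y-axis with cos θ = -3/5, sin θ = -4/5: (8, -2, 6) → (-48/5, -2, 14/5); (-10, 8, -6) → (54/5, 8, -22/5)
T3 scale by (2, 1/2, 3): (-48/5, -2, 14/5) → (-96/5, -1, 42/5); (54/5, 8, -22/5) → (108/5, 4, -66/5)

image vertices: (-96/5, -1, 42/5), (108/5, 4, -66/5)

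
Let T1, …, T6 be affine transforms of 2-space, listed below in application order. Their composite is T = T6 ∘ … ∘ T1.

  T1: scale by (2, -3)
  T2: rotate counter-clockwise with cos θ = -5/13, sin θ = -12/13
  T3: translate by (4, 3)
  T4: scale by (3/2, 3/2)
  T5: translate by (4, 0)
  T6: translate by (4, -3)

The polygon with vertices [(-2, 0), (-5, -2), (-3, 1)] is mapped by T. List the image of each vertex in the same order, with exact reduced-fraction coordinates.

image vertices: (212/13, 183/26), (365/13, 309/26), (173/13, 150/13)

T1 scale by (2, -3): (-2, 0) → (-4, 0); (-5, -2) → (-10, 6); (-3, 1) → (-6, -3)
T2 rotate counter-clockwise with cos θ = -5/13, sin θ = -12/13: (-4, 0) → (20/13, 48/13); (-10, 6) → (122/13, 90/13); (-6, -3) → (-6/13, 87/13)
T3 translate by (4, 3): (20/13, 48/13) → (72/13, 87/13); (122/13, 90/13) → (174/13, 129/13); (-6/13, 87/13) → (46/13, 126/13)
T4 scale by (3/2, 3/2): (72/13, 87/13) → (108/13, 261/26); (174/13, 129/13) → (261/13, 387/26); (46/13, 126/13) → (69/13, 189/13)
T5 translate by (4, 0): (108/13, 261/26) → (160/13, 261/26); (261/13, 387/26) → (313/13, 387/26); (69/13, 189/13) → (121/13, 189/13)
T6 translate by (4, -3): (160/13, 261/26) → (212/13, 183/26); (313/13, 387/26) → (365/13, 309/26); (121/13, 189/13) → (173/13, 150/13)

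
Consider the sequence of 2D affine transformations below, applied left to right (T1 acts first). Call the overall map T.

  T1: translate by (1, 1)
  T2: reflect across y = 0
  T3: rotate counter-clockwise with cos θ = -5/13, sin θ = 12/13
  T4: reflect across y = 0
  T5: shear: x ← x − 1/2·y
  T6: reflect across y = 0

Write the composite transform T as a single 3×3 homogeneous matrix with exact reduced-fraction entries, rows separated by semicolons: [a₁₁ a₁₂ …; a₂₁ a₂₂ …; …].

T = [1/13 29/26 31/26; 12/13 5/13 17/13; 0 0 1]

T1 = [1 0 1; 0 1 1; 0 0 1]
T2·T1 = [1 0 1; 0 -1 -1; 0 0 1]
T3·…·T1 = [-5/13 12/13 7/13; 12/13 5/13 17/13; 0 0 1]
T4·…·T1 = [-5/13 12/13 7/13; -12/13 -5/13 -17/13; 0 0 1]
T5·…·T1 = [1/13 29/26 31/26; -12/13 -5/13 -17/13; 0 0 1]
T6·…·T1 = [1/13 29/26 31/26; 12/13 5/13 17/13; 0 0 1]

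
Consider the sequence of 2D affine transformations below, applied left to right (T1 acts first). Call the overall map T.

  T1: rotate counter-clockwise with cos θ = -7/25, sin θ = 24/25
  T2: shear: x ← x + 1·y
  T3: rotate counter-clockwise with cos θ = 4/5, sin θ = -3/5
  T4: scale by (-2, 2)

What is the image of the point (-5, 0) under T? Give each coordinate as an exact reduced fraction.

T1 rotate counter-clockwise with cos θ = -7/25, sin θ = 24/25: (-5, 0) → (7/5, -24/5)
T2 shear: x ← x + 1·y: (7/5, -24/5) → (-17/5, -24/5)
T3 rotate counter-clockwise with cos θ = 4/5, sin θ = -3/5: (-17/5, -24/5) → (-28/5, -9/5)
T4 scale by (-2, 2): (-28/5, -9/5) → (56/5, -18/5)

T(p) = (56/5, -18/5)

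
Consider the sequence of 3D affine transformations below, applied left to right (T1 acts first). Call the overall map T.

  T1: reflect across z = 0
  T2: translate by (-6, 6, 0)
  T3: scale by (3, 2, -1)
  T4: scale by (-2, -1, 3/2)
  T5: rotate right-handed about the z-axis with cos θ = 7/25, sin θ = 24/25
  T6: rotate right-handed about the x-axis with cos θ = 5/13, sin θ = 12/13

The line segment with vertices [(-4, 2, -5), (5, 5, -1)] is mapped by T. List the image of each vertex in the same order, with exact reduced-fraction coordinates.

T1 reflect across z = 0: (-4, 2, -5) → (-4, 2, 5); (5, 5, -1) → (5, 5, 1)
T2 translate by (-6, 6, 0): (-4, 2, 5) → (-10, 8, 5); (5, 5, 1) → (-1, 11, 1)
T3 scale by (3, 2, -1): (-10, 8, 5) → (-30, 16, -5); (-1, 11, 1) → (-3, 22, -1)
T4 scale by (-2, -1, 3/2): (-30, 16, -5) → (60, -16, -15/2); (-3, 22, -1) → (6, -22, -3/2)
T5 rotate right-handed about the z-axis with cos θ = 7/25, sin θ = 24/25: (60, -16, -15/2) → (804/25, 1328/25, -15/2); (6, -22, -3/2) → (114/5, -2/5, -3/2)
T6 rotate right-handed about the x-axis with cos θ = 5/13, sin θ = 12/13: (804/25, 1328/25, -15/2) → (804/25, 1778/65, 29997/650); (114/5, -2/5, -3/2) → (114/5, 16/13, -123/130)

image vertices: (804/25, 1778/65, 29997/650), (114/5, 16/13, -123/130)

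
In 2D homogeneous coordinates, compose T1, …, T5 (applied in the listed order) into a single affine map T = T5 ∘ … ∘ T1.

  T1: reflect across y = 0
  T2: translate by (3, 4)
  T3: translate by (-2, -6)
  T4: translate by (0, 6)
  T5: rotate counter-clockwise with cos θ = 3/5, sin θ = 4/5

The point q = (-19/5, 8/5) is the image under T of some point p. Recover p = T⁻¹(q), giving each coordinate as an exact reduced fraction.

p = (-2, 0)

T1 = [1 0 0; 0 -1 0; 0 0 1]
T2·T1 = [1 0 3; 0 -1 4; 0 0 1]
T3·…·T1 = [1 0 1; 0 -1 -2; 0 0 1]
T4·…·T1 = [1 0 1; 0 -1 4; 0 0 1]
T5·…·T1 = [3/5 4/5 -13/5; 4/5 -3/5 16/5; 0 0 1]
det M = -1; M⁻¹ = [3/5 4/5 -1; 4/5 -3/5 4; 0 0 1]
M⁻¹ · (-19/5, 8/5)ᵀ = (-2, 0)ᵀ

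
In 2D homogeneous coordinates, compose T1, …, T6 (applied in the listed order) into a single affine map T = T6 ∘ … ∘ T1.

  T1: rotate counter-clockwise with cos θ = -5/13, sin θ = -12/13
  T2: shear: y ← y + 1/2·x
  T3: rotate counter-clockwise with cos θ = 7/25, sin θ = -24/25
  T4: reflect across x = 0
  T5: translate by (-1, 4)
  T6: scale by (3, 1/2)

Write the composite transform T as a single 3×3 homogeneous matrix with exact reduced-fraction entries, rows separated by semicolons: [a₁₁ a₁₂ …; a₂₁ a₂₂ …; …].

T1 = [-5/13 12/13 0; -12/13 -5/13 0; 0 0 1]
T2·T1 = [-5/13 12/13 0; -29/26 1/13 0; 0 0 1]
T3·…·T1 = [-383/325 108/325 0; 37/650 -281/325 0; 0 0 1]
T4·…·T1 = [383/325 -108/325 0; 37/650 -281/325 0; 0 0 1]
T5·…·T1 = [383/325 -108/325 -1; 37/650 -281/325 4; 0 0 1]
T6·…·T1 = [1149/325 -324/325 -3; 37/1300 -281/650 2; 0 0 1]

T = [1149/325 -324/325 -3; 37/1300 -281/650 2; 0 0 1]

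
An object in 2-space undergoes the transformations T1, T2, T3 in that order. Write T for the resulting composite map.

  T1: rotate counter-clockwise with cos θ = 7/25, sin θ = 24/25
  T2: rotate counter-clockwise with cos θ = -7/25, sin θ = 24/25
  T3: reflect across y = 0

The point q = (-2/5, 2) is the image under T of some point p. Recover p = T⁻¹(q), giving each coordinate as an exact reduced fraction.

T1 = [7/25 -24/25 0; 24/25 7/25 0; 0 0 1]
T2·T1 = [-1 0 0; 0 -1 0; 0 0 1]
T3·…·T1 = [-1 0 0; 0 1 0; 0 0 1]
det M = -1; M⁻¹ = [-1 0 0; 0 1 0; 0 0 1]
M⁻¹ · (-2/5, 2)ᵀ = (2/5, 2)ᵀ

p = (2/5, 2)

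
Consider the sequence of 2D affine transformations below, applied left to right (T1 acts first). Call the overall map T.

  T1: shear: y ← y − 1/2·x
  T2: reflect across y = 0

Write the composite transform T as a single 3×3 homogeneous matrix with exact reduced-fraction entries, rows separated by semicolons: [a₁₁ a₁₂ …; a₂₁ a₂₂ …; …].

T1 = [1 0 0; -1/2 1 0; 0 0 1]
T2·T1 = [1 0 0; 1/2 -1 0; 0 0 1]

T = [1 0 0; 1/2 -1 0; 0 0 1]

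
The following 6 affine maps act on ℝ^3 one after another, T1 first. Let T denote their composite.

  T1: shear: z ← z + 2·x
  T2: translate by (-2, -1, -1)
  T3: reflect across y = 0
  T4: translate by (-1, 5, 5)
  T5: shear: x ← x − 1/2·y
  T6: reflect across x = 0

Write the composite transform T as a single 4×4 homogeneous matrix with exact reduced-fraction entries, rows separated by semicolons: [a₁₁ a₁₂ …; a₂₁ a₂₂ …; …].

T = [-1 -1/2 0 6; 0 -1 0 6; 2 0 1 4; 0 0 0 1]

T1 = [1 0 0 0; 0 1 0 0; 2 0 1 0; 0 0 0 1]
T2·T1 = [1 0 0 -2; 0 1 0 -1; 2 0 1 -1; 0 0 0 1]
T3·…·T1 = [1 0 0 -2; 0 -1 0 1; 2 0 1 -1; 0 0 0 1]
T4·…·T1 = [1 0 0 -3; 0 -1 0 6; 2 0 1 4; 0 0 0 1]
T5·…·T1 = [1 1/2 0 -6; 0 -1 0 6; 2 0 1 4; 0 0 0 1]
T6·…·T1 = [-1 -1/2 0 6; 0 -1 0 6; 2 0 1 4; 0 0 0 1]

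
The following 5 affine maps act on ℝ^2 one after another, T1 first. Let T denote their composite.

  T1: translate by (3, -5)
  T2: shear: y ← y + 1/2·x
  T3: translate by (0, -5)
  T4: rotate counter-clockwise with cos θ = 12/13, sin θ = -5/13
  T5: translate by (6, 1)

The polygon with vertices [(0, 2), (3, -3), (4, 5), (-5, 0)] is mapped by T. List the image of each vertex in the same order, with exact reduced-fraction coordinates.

image vertices: (163/26, -80/13), (100/13, -137/13), (309/26, -40/13), (-1/13, -109/13)

T1 translate by (3, -5): (0, 2) → (3, -3); (3, -3) → (6, -8); (4, 5) → (7, 0); (-5, 0) → (-2, -5)
T2 shear: y ← y + 1/2·x: (3, -3) → (3, -3/2); (6, -8) → (6, -5); (7, 0) → (7, 7/2); (-2, -5) → (-2, -6)
T3 translate by (0, -5): (3, -3/2) → (3, -13/2); (6, -5) → (6, -10); (7, 7/2) → (7, -3/2); (-2, -6) → (-2, -11)
T4 rotate counter-clockwise with cos θ = 12/13, sin θ = -5/13: (3, -13/2) → (7/26, -93/13); (6, -10) → (22/13, -150/13); (7, -3/2) → (153/26, -53/13); (-2, -11) → (-79/13, -122/13)
T5 translate by (6, 1): (7/26, -93/13) → (163/26, -80/13); (22/13, -150/13) → (100/13, -137/13); (153/26, -53/13) → (309/26, -40/13); (-79/13, -122/13) → (-1/13, -109/13)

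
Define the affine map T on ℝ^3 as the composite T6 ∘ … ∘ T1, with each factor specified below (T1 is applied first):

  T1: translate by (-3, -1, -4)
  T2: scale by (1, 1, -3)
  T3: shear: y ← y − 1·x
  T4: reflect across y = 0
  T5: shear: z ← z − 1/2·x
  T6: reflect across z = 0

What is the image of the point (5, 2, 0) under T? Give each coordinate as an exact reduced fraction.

T(p) = (2, 1, -11)

T1 translate by (-3, -1, -4): (5, 2, 0) → (2, 1, -4)
T2 scale by (1, 1, -3): (2, 1, -4) → (2, 1, 12)
T3 shear: y ← y − 1·x: (2, 1, 12) → (2, -1, 12)
T4 reflect across y = 0: (2, -1, 12) → (2, 1, 12)
T5 shear: z ← z − 1/2·x: (2, 1, 12) → (2, 1, 11)
T6 reflect across z = 0: (2, 1, 11) → (2, 1, -11)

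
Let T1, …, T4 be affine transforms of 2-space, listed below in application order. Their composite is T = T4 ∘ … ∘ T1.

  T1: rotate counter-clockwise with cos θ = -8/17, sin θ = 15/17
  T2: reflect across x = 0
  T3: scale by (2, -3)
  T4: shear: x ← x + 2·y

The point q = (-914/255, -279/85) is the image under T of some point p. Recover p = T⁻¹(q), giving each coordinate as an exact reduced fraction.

p = (5/3, 4/5)

T1 = [-8/17 -15/17 0; 15/17 -8/17 0; 0 0 1]
T2·T1 = [8/17 15/17 0; 15/17 -8/17 0; 0 0 1]
T3·…·T1 = [16/17 30/17 0; -45/17 24/17 0; 0 0 1]
T4·…·T1 = [-74/17 78/17 0; -45/17 24/17 0; 0 0 1]
det M = 6; M⁻¹ = [4/17 -13/17 0; 15/34 -37/51 0; 0 0 1]
M⁻¹ · (-914/255, -279/85)ᵀ = (5/3, 4/5)ᵀ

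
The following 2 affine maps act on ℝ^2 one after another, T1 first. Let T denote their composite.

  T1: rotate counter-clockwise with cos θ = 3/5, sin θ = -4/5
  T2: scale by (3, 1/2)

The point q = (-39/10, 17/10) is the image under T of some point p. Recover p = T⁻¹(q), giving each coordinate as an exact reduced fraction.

p = (-7/2, 1)

T1 = [3/5 4/5 0; -4/5 3/5 0; 0 0 1]
T2·T1 = [9/5 12/5 0; -2/5 3/10 0; 0 0 1]
det M = 3/2; M⁻¹ = [1/5 -8/5 0; 4/15 6/5 0; 0 0 1]
M⁻¹ · (-39/10, 17/10)ᵀ = (-7/2, 1)ᵀ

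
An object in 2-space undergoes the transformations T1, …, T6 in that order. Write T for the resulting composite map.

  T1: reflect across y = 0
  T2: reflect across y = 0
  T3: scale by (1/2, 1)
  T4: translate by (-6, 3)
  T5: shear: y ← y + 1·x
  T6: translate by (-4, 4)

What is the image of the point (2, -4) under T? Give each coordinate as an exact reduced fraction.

T1 reflect across y = 0: (2, -4) → (2, 4)
T2 reflect across y = 0: (2, 4) → (2, -4)
T3 scale by (1/2, 1): (2, -4) → (1, -4)
T4 translate by (-6, 3): (1, -4) → (-5, -1)
T5 shear: y ← y + 1·x: (-5, -1) → (-5, -6)
T6 translate by (-4, 4): (-5, -6) → (-9, -2)

T(p) = (-9, -2)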